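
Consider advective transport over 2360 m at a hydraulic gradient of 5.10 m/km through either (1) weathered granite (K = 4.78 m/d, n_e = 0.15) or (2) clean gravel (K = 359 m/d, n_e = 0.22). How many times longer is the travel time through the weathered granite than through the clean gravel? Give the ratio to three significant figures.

51.2

Unit 1 (weathered granite): v = 4.78×0.0051/0.15 = 0.1625 m/d, t = 2360/0.1625 = 14520 d
Unit 2 (clean gravel): v = 359×0.0051/0.22 = 8.322 m/d, t = 2360/8.322 = 283.6 d
t(weathered granite) / t(clean gravel) = 14520/283.6 = 51.2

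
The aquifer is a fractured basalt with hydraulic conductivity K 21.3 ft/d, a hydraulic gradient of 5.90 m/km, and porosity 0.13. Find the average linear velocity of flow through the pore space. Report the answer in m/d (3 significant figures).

K = 21.3 ft/d × 0.3048 = 6.492 m/d
q = Ki = 6.492 × 0.0059 = 0.03830 m/d
v = Ki/n = 6.492·0.0059/0.13 = 0.2946 m/d

0.295 m/d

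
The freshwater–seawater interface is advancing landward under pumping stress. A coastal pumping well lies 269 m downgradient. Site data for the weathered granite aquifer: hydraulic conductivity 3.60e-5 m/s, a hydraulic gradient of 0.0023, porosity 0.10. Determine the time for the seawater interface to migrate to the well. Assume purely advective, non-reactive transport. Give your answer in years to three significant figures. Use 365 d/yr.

10.3 years

K = 3.60e-5 m/s × 86400 s/d = 3.110 m/d
Specific discharge q = 3.110 × 0.0023 = 0.007154 m/d
Average linear velocity = 0.007154 / 0.10 = 0.07154 m/d
t = L / v = 269 / 0.07154 = 3760 d
   = 3760 / 365 = 10.3 yr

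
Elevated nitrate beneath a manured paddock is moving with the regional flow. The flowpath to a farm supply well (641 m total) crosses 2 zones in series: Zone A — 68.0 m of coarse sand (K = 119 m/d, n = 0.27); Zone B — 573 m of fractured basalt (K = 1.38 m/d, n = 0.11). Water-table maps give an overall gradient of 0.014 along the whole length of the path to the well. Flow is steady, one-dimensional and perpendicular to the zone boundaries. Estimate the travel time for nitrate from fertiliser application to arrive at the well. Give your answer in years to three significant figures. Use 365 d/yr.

For zones in series the flux q is common to all zones; the equivalent conductivity is the harmonic (thickness-weighted) mean, K_eq = L_total / Σ(L_j/K_j).
Σ(L/K) = 68.0/119 + 573/1.38 = 0.5714 + 415.2 = 415.8 d
K_eq = L_total / Σ(L/K) = 641 / 415.8 = 1.542 m/d
q = K_eq · i = 1.542 × 0.014 = 0.02158 m/d (same in every zone)
Zone A: v = q/n = 0.02158/0.27 = 0.07994 m/d → t_A = 68.0/0.07994 = 850.7 d
Zone B: v = q/n = 0.02158/0.11 = 0.1962 m/d → t_B = 573/0.1962 = 2920 d
Total t = 850.7 + 2920 = 3771 d
   = 3771 / 365 = 10.3 yr

10.3 years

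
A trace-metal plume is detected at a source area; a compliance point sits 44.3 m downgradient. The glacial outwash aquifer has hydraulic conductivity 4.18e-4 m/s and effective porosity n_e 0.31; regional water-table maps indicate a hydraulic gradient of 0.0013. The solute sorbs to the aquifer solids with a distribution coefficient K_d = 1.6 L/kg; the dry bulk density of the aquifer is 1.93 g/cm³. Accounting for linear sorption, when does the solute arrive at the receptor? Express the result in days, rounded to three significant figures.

K = 4.18e-4 m/s × 86400 s/d = 36.12 m/d
Darcy flux q = K·i = 36.12 × 0.0013 = 0.04695 m/d
Average linear velocity = 0.04695 / 0.31 = 0.1515 m/d
Retardation R = 1 + ρ_b·K_d/n = 1 + 1.93×1.6/0.31 = 10.96
Contaminant velocity v_c = v/R = 0.1515/10.96 = 0.01382 m/d
t = L/v_c = 44.3/0.01382 = 3206 d

3210 days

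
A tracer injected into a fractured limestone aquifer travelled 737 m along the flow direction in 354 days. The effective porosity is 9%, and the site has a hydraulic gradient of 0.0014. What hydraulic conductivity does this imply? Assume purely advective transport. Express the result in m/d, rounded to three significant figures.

v = L / t = 737 / 354 = 2.082 m/d
K = v · n / i = 2.082 × 0.09 / 0.0014 = 134 m/d

134 m/d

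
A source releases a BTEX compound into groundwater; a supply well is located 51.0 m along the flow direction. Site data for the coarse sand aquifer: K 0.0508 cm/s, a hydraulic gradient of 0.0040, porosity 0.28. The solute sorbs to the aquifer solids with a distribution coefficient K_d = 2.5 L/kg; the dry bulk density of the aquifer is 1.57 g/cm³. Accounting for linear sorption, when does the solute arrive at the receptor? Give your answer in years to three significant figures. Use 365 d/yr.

K = 0.0508 cm/s × 864 = 43.89 m/d
Darcy flux q = K·i = 43.89 × 0.0040 = 0.1756 m/d
v = Ki/n = 43.89·0.0040/0.28 = 0.6270 m/d
Retardation R = 1 + ρ_b·K_d/n = 1 + 1.57×2.5/0.28 = 15.02
Contaminant velocity v_c = v/R = 0.6270/15.02 = 0.04175 m/d
t = L/v_c = 51.0/0.04175 = 1222 d
   = 1222/365 = 3.35 yr

3.35 years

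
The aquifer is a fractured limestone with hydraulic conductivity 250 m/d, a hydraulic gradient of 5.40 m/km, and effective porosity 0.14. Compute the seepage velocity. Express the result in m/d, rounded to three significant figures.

9.64 m/d

q = Ki = 250 × 0.0054 = 1.350 m/d
v_s = q/n_e = 1.350/0.14 = 9.643 m/d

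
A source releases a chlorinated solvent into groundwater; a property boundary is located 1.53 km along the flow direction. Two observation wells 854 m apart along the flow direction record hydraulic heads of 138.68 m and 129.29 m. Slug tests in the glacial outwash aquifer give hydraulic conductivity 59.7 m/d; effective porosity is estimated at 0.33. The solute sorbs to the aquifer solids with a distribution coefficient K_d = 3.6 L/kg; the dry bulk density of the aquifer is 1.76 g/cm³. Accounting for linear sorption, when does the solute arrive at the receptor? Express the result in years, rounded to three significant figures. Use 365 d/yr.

Hydraulic gradient i = (138.68 − 129.29) / 854 = 9.39 / 854 = 0.01100
q = Ki = 59.7 × 0.01100 = 0.6564 m/d
v_s = q/n_e = 0.6564/0.33 = 1.989 m/d
Retardation R = 1 + ρ_b·K_d/n = 1 + 1.76×3.6/0.33 = 20.20
Contaminant velocity v_c = v/R = 1.989/20.20 = 0.09847 m/d
L = 1.53 km = 1530 m
t = L/v_c = 1530/0.09847 = 15540 d
   = 15540/365 = 42.6 yr

42.6 years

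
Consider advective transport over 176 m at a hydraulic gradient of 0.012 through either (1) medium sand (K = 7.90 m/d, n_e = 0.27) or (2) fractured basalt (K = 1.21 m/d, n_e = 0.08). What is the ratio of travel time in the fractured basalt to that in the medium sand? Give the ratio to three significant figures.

Unit 1 (medium sand): v = 7.90×0.012/0.27 = 0.3511 m/d, t = 176/0.3511 = 501.3 d
Unit 2 (fractured basalt): v = 1.21×0.012/0.08 = 0.1815 m/d, t = 176/0.1815 = 969.7 d
t(fractured basalt) / t(medium sand) = 969.7/501.3 = 1.93

1.93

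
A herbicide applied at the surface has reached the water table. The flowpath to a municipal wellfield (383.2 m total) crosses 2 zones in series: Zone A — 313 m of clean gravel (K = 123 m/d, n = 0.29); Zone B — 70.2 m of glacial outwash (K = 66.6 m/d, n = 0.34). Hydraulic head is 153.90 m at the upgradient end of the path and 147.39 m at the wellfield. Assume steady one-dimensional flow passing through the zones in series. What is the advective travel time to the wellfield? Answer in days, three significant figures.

63.4 days

Total head drop ΔH = 153.90 − 147.39 = 6.51 m
Steady 1-D flow in series ⇒ the Darcy flux q is identical in every zone and the zone head losses add (resistances L/K in series).
Σ(L/K) = 313/123 + 70.2/66.6 = 2.545 + 1.054 = 3.599 d
q = ΔH / Σ(L/K) = 6.51 / 3.599 = 1.809 m/d (same in every zone)
Zone A: v = q/n = 1.809/0.29 = 6.238 m/d → t_A = 313/6.238 = 50.18 d
Zone B: v = q/n = 1.809/0.34 = 5.320 m/d → t_B = 70.2/5.320 = 13.19 d
Total t = 50.18 + 13.19 = 63.37 d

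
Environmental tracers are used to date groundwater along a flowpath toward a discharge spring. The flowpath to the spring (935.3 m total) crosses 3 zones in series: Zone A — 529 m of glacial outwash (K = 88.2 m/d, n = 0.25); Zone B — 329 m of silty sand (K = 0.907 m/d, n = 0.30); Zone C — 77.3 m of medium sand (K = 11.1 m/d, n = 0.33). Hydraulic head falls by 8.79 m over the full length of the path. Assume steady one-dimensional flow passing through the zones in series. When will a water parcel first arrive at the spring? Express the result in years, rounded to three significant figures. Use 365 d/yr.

30.0 years

Steady 1-D flow in series ⇒ the Darcy flux q is identical in every zone and the zone head losses add (resistances L/K in series).
Σ(L/K) = 529/88.2 + 329/0.907 + 77.3/11.1 = 5.998 + 362.7 + 6.964 = 375.7 d
q = ΔH / Σ(L/K) = 8.79 / 375.7 = 0.02340 m/d (same in every zone)
Zone A: v = q/n = 0.02340/0.25 = 0.09359 m/d → t_A = 529/0.09359 = 5653 d
Zone B: v = q/n = 0.02340/0.30 = 0.07799 m/d → t_B = 329/0.07799 = 4219 d
Zone C: v = q/n = 0.02340/0.33 = 0.07090 m/d → t_C = 77.3/0.07090 = 1090 d
Total t = 5653 + 4219 + 1090 = 10960 d
   = 10960 / 365 = 30.0 yr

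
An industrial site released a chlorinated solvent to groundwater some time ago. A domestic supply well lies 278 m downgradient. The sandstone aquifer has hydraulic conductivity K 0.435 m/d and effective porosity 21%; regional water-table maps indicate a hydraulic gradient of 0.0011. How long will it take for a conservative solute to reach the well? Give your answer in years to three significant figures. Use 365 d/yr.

334 years

q = Ki = 0.435 × 0.0011 = 4.785e-4 m/d
Seepage velocity v = q / n = 4.785e-4 / 0.21 = 0.002279 m/d
t = L / v = 278 / 0.002279 = 122000 d
   = 122000 / 365 = 334 yr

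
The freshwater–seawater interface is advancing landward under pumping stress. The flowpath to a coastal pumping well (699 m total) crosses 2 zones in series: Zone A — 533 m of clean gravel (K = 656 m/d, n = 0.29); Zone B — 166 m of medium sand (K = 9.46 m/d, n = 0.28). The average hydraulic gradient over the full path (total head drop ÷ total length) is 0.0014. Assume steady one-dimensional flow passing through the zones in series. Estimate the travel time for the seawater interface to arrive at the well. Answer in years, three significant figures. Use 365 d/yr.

For zones in series the flux q is common to all zones; the equivalent conductivity is the harmonic (thickness-weighted) mean, K_eq = L_total / Σ(L_j/K_j).
Σ(L/K) = 533/656 + 166/9.46 = 0.8125 + 17.55 = 18.36 d
K_eq = L_total / Σ(L/K) = 699 / 18.36 = 38.07 m/d
q = K_eq · i = 38.07 × 0.0014 = 0.05330 m/d (same in every zone)
Zone A: v = q/n = 0.05330/0.29 = 0.1838 m/d → t_A = 533/0.1838 = 2900 d
Zone B: v = q/n = 0.05330/0.28 = 0.1904 m/d → t_B = 166/0.1904 = 872.0 d
Total t = 2900 + 872.0 = 3772 d
   = 3772 / 365 = 10.3 yr

10.3 years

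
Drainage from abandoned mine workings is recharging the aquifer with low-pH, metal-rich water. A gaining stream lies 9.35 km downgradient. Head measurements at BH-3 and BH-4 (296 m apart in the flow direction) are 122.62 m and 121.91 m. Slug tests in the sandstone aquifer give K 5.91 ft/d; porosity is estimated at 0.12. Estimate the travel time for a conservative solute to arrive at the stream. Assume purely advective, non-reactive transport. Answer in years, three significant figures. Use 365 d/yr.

Hydraulic gradient i = (122.62 − 121.91) / 296 = 0.71 / 296 = 0.002399
K = 5.91 ft/d × 0.3048 = 1.801 m/d
Darcy flux q = K·i = 1.801 × 0.002399 = 0.004321 m/d
v_s = q/n_e = 0.004321/0.12 = 0.03601 m/d
L = 9.35 km = 9350 m
t = L / v = 9350 / 0.03601 = 259700 d
   = 259700 / 365 = 711 yr

711 years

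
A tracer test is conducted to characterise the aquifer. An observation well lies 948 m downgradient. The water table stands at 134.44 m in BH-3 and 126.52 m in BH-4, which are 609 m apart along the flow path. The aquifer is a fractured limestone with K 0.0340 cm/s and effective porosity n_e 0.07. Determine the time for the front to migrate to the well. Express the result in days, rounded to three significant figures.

174 days

Hydraulic gradient i = (134.44 − 126.52) / 609 = 7.92 / 609 = 0.01300
K = 0.0340 cm/s × 864 = 29.38 m/d
Darcy flux q = K·i = 29.38 × 0.01300 = 0.3820 m/d
Seepage velocity v = q / n = 0.3820 / 0.07 = 5.458 m/d
t = L / v = 948 / 5.458 = 173.7 d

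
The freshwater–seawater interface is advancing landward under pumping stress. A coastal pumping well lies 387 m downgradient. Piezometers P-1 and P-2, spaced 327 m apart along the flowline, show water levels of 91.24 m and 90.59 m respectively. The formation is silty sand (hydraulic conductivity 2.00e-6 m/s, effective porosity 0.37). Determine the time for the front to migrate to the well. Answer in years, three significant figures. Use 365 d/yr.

1140 years

Hydraulic gradient i = (91.24 − 90.59) / 327 = 0.65 / 327 = 0.001988
K = 2.00e-6 m/s × 86400 s/d = 0.1728 m/d
Darcy flux q = K·i = 0.1728 × 0.001988 = 3.435e-4 m/d
Average linear velocity = 3.435e-4 / 0.37 = 9.283e-4 m/d
t = L / v = 387 / 9.283e-4 = 416900 d
   = 416900 / 365 = 1140 yr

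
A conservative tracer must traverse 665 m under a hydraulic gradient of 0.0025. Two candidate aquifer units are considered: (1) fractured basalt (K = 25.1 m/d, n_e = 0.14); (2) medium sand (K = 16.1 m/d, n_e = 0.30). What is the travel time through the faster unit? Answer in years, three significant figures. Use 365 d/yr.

Unit 1 (fractured basalt): v = 25.1×0.0025/0.14 = 0.4482 m/d, t = 665/0.4482 = 1484 d
Unit 2 (medium sand): v = 16.1×0.0025/0.30 = 0.1342 m/d, t = 665/0.1342 = 4957 d
Faster: 1484 d / 365 = 4.06 yr

4.06 years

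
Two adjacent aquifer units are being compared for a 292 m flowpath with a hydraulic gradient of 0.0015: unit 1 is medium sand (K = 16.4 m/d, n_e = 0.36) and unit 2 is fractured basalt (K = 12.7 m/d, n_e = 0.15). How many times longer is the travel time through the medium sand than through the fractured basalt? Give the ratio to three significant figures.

1.86

Unit 1 (medium sand): v = 16.4×0.0015/0.36 = 0.06833 m/d, t = 292/0.06833 = 4273 d
Unit 2 (fractured basalt): v = 12.7×0.0015/0.15 = 0.1270 m/d, t = 292/0.1270 = 2299 d
t(medium sand) / t(fractured basalt) = 4273/2299 = 1.86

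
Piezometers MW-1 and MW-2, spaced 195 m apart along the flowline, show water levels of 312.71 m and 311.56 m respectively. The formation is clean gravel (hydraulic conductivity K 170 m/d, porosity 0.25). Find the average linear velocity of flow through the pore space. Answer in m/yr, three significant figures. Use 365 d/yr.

Hydraulic gradient i = (312.71 − 311.56) / 195 = 1.15 / 195 = 0.005897
Darcy flux q = K·i = 170 × 0.005897 = 1.003 m/d
Average linear velocity = 1.003 / 0.25 = 4.010 m/d
   = 4.010 × 365 = 1460 m/yr

1460 m/yr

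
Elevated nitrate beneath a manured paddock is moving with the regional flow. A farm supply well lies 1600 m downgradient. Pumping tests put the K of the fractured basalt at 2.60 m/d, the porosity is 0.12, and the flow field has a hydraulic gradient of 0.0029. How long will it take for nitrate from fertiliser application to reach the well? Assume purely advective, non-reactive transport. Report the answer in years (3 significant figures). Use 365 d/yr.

Darcy flux q = K·i = 2.60 × 0.0029 = 0.007540 m/d
v_s = q/n_e = 0.007540/0.12 = 0.06283 m/d
t = L / v = 1600 / 0.06283 = 25460 d
   = 25460 / 365 = 69.8 yr

69.8 years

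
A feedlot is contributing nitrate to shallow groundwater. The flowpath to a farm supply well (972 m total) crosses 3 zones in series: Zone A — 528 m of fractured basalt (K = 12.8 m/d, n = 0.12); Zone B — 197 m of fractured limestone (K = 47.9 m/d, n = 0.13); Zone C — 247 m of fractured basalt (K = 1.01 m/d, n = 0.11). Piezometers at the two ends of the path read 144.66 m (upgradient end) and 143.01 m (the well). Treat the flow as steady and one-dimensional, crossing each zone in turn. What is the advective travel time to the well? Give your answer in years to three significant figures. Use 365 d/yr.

Total head drop ΔH = 144.66 − 143.01 = 1.65 m
Continuity: the same q passes through each zone, so ΔH = q·Σ(L_j/K_j) — the zones act as resistances in series.
Σ(L/K) = 528/12.8 + 197/47.9 + 247/1.01 = 41.25 + 4.113 + 244.6 = 289.9 d
q = ΔH / Σ(L/K) = 1.65 / 289.9 = 0.005691 m/d (same in every zone)
Zone A: v = q/n = 0.005691/0.12 = 0.04743 m/d → t_A = 528/0.04743 = 11130 d
Zone B: v = q/n = 0.005691/0.13 = 0.04378 m/d → t_B = 197/0.04378 = 4500 d
Zone C: v = q/n = 0.005691/0.11 = 0.05174 m/d → t_C = 247/0.05174 = 4774 d
Total t = 11130 + 4500 + 4774 = 20410 d
   = 20410 / 365 = 55.9 yr

55.9 years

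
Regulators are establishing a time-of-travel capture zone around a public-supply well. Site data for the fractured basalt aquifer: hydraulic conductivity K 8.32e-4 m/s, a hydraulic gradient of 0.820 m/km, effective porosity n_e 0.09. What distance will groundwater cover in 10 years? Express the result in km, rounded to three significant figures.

K = 8.32e-4 m/s × 86400 s/d = 71.88 m/d
q = Ki = 71.88 × 8.2e-4 = 0.05895 m/d
v = Ki/n = 71.88·8.2e-4/0.09 = 0.6550 m/d
T = 10 yr × 365 = 3650 d
L = v × T = 0.6550 × 3650 = 2391 m
   = 2.39 km

2.39 km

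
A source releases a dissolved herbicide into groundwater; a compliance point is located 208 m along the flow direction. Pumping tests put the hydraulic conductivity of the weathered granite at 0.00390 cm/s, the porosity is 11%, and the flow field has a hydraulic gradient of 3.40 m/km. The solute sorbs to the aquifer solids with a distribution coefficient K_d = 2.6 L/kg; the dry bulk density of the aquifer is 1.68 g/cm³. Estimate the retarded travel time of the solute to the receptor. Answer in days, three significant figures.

K = 0.00390 cm/s × 864 = 3.370 m/d
Darcy flux q = K·i = 3.370 × 0.0034 = 0.01146 m/d
Seepage velocity v = q / n = 0.01146 / 0.11 = 0.1042 m/d
Retardation R = 1 + ρ_b·K_d/n = 1 + 1.68×2.6/0.11 = 40.71
Contaminant velocity v_c = v/R = 0.1042/40.71 = 0.002558 m/d
t = L/v_c = 208/0.002558 = 81300 d

81300 days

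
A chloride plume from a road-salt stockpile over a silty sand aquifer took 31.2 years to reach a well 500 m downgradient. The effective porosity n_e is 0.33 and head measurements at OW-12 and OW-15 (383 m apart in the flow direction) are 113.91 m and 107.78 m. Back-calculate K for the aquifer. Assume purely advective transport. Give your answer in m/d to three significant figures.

Hydraulic gradient i = (113.91 − 107.78) / 383 = 6.13 / 383 = 0.01601
t = 31.2 years = 11390 d
v = L / t = 500 / 11390 = 0.04391 m/d
K = v · n / i = 0.04391 × 0.33 / 0.01601 = 0.905 m/d

0.905 m/d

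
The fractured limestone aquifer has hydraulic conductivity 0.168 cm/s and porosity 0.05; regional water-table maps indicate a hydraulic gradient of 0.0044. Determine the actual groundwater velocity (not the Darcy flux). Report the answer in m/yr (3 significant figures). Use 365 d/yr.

4660 m/yr

K = 0.168 cm/s × 864 = 145.2 m/d
Specific discharge q = 145.2 × 0.0044 = 0.6387 m/d
v_s = q/n_e = 0.6387/0.05 = 12.77 m/d
   = 12.77 × 365 = 4660 m/yr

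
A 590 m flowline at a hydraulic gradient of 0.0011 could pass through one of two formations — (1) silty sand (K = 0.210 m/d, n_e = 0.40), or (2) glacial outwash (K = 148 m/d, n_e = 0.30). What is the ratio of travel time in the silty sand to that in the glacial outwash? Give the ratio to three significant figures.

Unit 1 (silty sand): v = 0.210×0.0011/0.40 = 5.775e-4 m/d, t = 590/5.775e-4 = 1.022e6 d
Unit 2 (glacial outwash): v = 148×0.0011/0.30 = 0.5427 m/d, t = 590/0.5427 = 1087 d
t(silty sand) / t(glacial outwash) = 1.022e6/1087 = 940

940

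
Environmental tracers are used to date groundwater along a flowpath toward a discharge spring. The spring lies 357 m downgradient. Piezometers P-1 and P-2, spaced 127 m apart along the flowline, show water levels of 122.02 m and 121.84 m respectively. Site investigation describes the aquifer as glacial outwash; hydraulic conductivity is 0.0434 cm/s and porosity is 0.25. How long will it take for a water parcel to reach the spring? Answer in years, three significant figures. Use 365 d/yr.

Hydraulic gradient i = (122.02 − 121.84) / 127 = 0.18 / 127 = 0.001417
K = 0.0434 cm/s × 864 = 37.50 m/d
q = Ki = 37.50 × 0.001417 = 0.05315 m/d
v = Ki/n = 37.50·0.001417/0.25 = 0.2126 m/d
t = L / v = 357 / 0.2126 = 1679 d
   = 1679 / 365 = 4.60 yr

4.60 years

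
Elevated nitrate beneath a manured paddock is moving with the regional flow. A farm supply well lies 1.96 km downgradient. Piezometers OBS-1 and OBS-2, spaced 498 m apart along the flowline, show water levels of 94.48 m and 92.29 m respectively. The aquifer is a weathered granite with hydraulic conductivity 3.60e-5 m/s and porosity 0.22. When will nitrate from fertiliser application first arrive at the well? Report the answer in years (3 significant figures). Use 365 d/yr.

86.4 years

Hydraulic gradient i = (94.48 − 92.29) / 498 = 2.19 / 498 = 0.004398
K = 3.60e-5 m/s × 86400 s/d = 3.110 m/d
Specific discharge q = 3.110 × 0.004398 = 0.01368 m/d
Average linear velocity = 0.01368 / 0.22 = 0.06217 m/d
L = 1.96 km = 1960 m
t = L / v = 1960 / 0.06217 = 31520 d
   = 31520 / 365 = 86.4 yr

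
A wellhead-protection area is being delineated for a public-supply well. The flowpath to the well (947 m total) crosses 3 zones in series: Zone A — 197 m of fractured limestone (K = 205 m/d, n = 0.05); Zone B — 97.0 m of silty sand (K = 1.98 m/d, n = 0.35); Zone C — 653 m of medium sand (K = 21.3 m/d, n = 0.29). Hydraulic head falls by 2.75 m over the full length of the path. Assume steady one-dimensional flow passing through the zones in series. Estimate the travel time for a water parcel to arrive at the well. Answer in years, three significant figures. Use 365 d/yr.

Continuity: the same q passes through each zone, so ΔH = q·Σ(L_j/K_j) — the zones act as resistances in series.
Σ(L/K) = 197/205 + 97.0/1.98 + 653/21.3 = 0.9610 + 48.99 + 30.66 = 80.61 d
q = ΔH / Σ(L/K) = 2.75 / 80.61 = 0.03412 m/d (same in every zone)
Zone A: v = q/n = 0.03412/0.05 = 0.6823 m/d → t_A = 197/0.6823 = 288.7 d
Zone B: v = q/n = 0.03412/0.35 = 0.09747 m/d → t_B = 97.0/0.09747 = 995.1 d
Zone C: v = q/n = 0.03412/0.29 = 0.1176 m/d → t_C = 653/0.1176 = 5551 d
Total t = 288.7 + 995.1 + 5551 = 6835 d
   = 6835 / 365 = 18.7 yr

18.7 years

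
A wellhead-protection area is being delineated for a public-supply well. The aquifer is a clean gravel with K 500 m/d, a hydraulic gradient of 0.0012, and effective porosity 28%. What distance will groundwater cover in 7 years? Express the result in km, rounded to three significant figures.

5.48 km

Darcy flux q = K·i = 500 × 0.0012 = 0.6000 m/d
Average linear velocity = 0.6000 / 0.28 = 2.143 m/d
T = 7 yr × 365 = 2555 d
L = v × T = 2.143 × 2555 = 5475 m
   = 5.48 km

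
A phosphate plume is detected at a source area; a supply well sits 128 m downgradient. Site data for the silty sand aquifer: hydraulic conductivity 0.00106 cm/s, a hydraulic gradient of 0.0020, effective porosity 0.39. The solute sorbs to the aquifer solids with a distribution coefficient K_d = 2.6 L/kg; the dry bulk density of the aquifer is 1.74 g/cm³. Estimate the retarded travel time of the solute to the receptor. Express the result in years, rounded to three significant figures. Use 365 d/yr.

K = 0.00106 cm/s × 864 = 0.9158 m/d
Darcy flux q = K·i = 0.9158 × 0.0020 = 0.001832 m/d
v_s = q/n_e = 0.001832/0.39 = 0.004697 m/d
Retardation R = 1 + ρ_b·K_d/n = 1 + 1.74×2.6/0.39 = 12.60
Contaminant velocity v_c = v/R = 0.004697/12.60 = 3.727e-4 m/d
t = L/v_c = 128/3.727e-4 = 343400 d
   = 343400/365 = 941 yr

941 years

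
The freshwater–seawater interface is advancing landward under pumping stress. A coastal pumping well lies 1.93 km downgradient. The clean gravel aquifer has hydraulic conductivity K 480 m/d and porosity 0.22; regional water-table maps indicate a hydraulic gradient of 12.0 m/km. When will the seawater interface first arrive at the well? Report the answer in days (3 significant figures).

73.7 days

Specific discharge q = 480 × 0.012 = 5.760 m/d
v = Ki/n = 480·0.012/0.22 = 26.18 m/d
L = 1.93 km = 1930 m
t = L / v = 1930 / 26.18 = 73.72 d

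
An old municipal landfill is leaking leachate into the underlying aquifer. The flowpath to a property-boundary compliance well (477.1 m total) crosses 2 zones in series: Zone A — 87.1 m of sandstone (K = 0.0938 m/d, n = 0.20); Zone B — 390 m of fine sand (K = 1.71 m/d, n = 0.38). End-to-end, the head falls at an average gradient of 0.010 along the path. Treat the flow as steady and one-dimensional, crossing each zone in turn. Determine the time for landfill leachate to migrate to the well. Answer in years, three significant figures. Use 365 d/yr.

110 years

Continuity: the same q passes through each zone, so ΔH = q·Σ(L_j/K_j) — the zones act as resistances in series.
Σ(L/K) = 87.1/0.0938 + 390/1.71 = 928.6 + 228.1 = 1157 d
K_eq = L_total / Σ(L/K) = 477.1 / 1157 = 0.4125 m/d
q = K_eq · i = 0.4125 × 0.010 = 0.004125 m/d (same in every zone)
Zone A: v = q/n = 0.004125/0.20 = 0.02062 m/d → t_A = 87.1/0.02062 = 4223 d
Zone B: v = q/n = 0.004125/0.38 = 0.01085 m/d → t_B = 390/0.01085 = 35930 d
Total t = 4223 + 35930 = 40150 d
   = 40150 / 365 = 110 yr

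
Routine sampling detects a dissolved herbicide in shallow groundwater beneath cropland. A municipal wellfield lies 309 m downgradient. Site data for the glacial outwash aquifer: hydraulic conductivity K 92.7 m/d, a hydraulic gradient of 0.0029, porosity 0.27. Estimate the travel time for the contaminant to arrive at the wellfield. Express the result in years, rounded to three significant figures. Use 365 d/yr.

0.850 years

q = Ki = 92.7 × 0.0029 = 0.2688 m/d
v_s = q/n_e = 0.2688/0.27 = 0.9957 m/d
t = L / v = 309 / 0.9957 = 310.3 d
   = 310.3 / 365 = 0.850 yr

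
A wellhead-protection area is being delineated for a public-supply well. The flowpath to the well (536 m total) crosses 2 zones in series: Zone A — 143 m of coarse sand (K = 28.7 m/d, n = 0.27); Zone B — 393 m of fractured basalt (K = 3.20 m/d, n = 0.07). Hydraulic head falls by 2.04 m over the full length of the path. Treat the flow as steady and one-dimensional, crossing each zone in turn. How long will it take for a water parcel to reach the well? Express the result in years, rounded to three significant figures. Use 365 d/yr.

Continuity: the same q passes through each zone, so ΔH = q·Σ(L_j/K_j) — the zones act as resistances in series.
Σ(L/K) = 143/28.7 + 393/3.20 = 4.983 + 122.8 = 127.8 d
q = ΔH / Σ(L/K) = 2.04 / 127.8 = 0.01596 m/d (same in every zone)
Zone A: v = q/n = 0.01596/0.27 = 0.05912 m/d → t_A = 143/0.05912 = 2419 d
Zone B: v = q/n = 0.01596/0.07 = 0.2280 m/d → t_B = 393/0.2280 = 1723 d
Total t = 2419 + 1723 = 4142 d
   = 4142 / 365 = 11.3 yr

11.3 years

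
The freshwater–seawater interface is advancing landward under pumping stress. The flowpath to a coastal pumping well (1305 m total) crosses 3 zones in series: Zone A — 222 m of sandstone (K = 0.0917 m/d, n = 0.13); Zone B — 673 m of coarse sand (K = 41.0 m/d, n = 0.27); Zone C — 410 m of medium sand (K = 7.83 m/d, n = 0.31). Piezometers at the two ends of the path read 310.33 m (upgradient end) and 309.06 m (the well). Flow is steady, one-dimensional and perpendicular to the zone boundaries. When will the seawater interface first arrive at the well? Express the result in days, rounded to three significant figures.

Total head drop ΔH = 310.33 − 309.06 = 1.27 m
Continuity: the same q passes through each zone, so ΔH = q·Σ(L_j/K_j) — the zones act as resistances in series.
Σ(L/K) = 222/0.0917 + 673/41.0 + 410/7.83 = 2421 + 16.41 + 52.36 = 2490 d
q = ΔH / Σ(L/K) = 1.27 / 2490 = 5.101e-4 m/d (same in every zone)
Zone A: v = q/n = 5.101e-4/0.13 = 0.003924 m/d → t_A = 222/0.003924 = 56580 d
Zone B: v = q/n = 5.101e-4/0.27 = 0.001889 m/d → t_B = 673/0.001889 = 356200 d
Zone C: v = q/n = 5.101e-4/0.31 = 0.001645 m/d → t_C = 410/0.001645 = 249200 d
Total t = 56580 + 356200 + 249200 = 662000 d

662000 days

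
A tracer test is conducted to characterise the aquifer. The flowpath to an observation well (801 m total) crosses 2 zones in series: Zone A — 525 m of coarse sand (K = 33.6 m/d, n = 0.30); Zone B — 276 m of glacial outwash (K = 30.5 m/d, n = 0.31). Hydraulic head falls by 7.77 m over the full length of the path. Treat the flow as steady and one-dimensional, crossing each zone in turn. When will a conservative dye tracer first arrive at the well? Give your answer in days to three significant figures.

Steady 1-D flow in series ⇒ the Darcy flux q is identical in every zone and the zone head losses add (resistances L/K in series).
Σ(L/K) = 525/33.6 + 276/30.5 = 15.63 + 9.049 = 24.67 d
q = ΔH / Σ(L/K) = 7.77 / 24.67 = 0.3149 m/d (same in every zone)
Zone A: v = q/n = 0.3149/0.30 = 1.050 m/d → t_A = 525/1.050 = 500.2 d
Zone B: v = q/n = 0.3149/0.31 = 1.016 m/d → t_B = 276/1.016 = 271.7 d
Total t = 500.2 + 271.7 = 771.9 d

772 days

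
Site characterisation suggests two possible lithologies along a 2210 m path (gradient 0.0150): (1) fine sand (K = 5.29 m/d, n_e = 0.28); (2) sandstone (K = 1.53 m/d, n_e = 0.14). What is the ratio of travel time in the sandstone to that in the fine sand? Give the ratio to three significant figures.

1.73

Unit 1 (fine sand): v = 5.29×0.015/0.28 = 0.2834 m/d, t = 2210/0.2834 = 7798 d
Unit 2 (sandstone): v = 1.53×0.015/0.14 = 0.1639 m/d, t = 2210/0.1639 = 13480 d
t(sandstone) / t(fine sand) = 13480/7798 = 1.73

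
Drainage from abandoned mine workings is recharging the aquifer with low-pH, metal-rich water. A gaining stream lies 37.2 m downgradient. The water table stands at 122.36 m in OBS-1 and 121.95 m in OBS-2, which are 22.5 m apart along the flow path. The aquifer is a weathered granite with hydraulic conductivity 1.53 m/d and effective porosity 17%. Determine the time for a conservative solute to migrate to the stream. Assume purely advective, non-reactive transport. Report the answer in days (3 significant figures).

227 days

Hydraulic gradient i = (122.36 − 121.95) / 22.5 = 0.41 / 22.5 = 0.01822
Darcy flux q = K·i = 1.53 × 0.01822 = 0.02788 m/d
Average linear velocity = 0.02788 / 0.17 = 0.1640 m/d
t = L / v = 37.2 / 0.1640 = 226.8 d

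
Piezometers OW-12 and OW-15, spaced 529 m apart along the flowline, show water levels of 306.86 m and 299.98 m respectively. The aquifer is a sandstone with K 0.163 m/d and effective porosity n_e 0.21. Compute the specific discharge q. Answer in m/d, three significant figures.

0.00212 m/d

Hydraulic gradient i = (306.86 − 299.98) / 529 = 6.88 / 529 = 0.01301
q = Ki = 0.163 × 0.01301 = 0.002120 m/d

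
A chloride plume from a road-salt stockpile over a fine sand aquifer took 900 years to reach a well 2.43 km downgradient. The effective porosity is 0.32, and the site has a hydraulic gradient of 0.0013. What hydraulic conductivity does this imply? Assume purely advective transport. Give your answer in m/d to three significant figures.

t = 900 years = 328500 d
L = 2.43 km = 2430 m
v = L / t = 2430 / 328500 = 0.007397 m/d
K = v · n / i = 0.007397 × 0.32 / 0.0013 = 1.82 m/d

1.82 m/d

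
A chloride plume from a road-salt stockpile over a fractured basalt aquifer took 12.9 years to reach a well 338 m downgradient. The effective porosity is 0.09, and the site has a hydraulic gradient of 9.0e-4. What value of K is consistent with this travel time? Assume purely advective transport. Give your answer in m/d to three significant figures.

7.18 m/d

t = 12.9 years = 4709 d
v = L / t = 338 / 4709 = 0.07179 m/d
K = v · n / i = 0.07179 × 0.09 / 9.0e-4 = 7.18 m/d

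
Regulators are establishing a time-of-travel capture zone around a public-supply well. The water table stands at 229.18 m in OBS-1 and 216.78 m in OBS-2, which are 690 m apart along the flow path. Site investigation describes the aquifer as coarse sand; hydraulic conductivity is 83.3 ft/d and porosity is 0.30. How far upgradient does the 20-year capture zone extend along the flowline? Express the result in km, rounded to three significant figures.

Hydraulic gradient i = (229.18 − 216.78) / 690 = 12.40 / 690 = 0.01797
K = 83.3 ft/d × 0.3048 = 25.39 m/d
Specific discharge q = 25.39 × 0.01797 = 0.4563 m/d
v_s = q/n_e = 0.4563/0.30 = 1.521 m/d
T = 20 yr × 365 = 7300 d
L = v × T = 1.521 × 7300 = 11100 m
   = 11.1 km

11.1 km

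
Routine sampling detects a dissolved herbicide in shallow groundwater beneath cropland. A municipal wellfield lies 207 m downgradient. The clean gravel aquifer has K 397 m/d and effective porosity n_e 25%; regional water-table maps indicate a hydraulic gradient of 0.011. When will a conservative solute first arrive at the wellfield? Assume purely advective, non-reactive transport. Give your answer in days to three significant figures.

11.9 days

Darcy flux q = K·i = 397 × 0.011 = 4.367 m/d
Average linear velocity = 4.367 / 0.25 = 17.47 m/d
t = L / v = 207 / 17.47 = 11.85 d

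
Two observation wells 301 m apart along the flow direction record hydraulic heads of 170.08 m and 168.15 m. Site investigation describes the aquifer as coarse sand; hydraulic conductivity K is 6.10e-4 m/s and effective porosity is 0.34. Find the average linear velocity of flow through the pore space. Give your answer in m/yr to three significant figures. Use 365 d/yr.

363 m/yr

Hydraulic gradient i = (170.08 − 168.15) / 301 = 1.93 / 301 = 0.006412
K = 6.10e-4 m/s × 86400 s/d = 52.70 m/d
q = Ki = 52.70 × 0.006412 = 0.3379 m/d
Seepage velocity v = q / n = 0.3379 / 0.34 = 0.9939 m/d
   = 0.9939 × 365 = 363 m/yr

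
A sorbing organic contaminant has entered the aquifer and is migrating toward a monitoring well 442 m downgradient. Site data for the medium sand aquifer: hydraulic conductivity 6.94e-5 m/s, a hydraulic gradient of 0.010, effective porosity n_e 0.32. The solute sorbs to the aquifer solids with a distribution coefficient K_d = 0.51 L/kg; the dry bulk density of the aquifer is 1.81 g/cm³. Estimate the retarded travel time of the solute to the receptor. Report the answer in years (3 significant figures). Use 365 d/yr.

K = 6.94e-5 m/s × 86400 s/d = 5.996 m/d
q = Ki = 5.996 × 0.010 = 0.05996 m/d
v_s = q/n_e = 0.05996/0.32 = 0.1874 m/d
Retardation R = 1 + ρ_b·K_d/n = 1 + 1.81×0.51/0.32 = 3.885
Contaminant velocity v_c = v/R = 0.1874/3.885 = 0.04824 m/d
t = L/v_c = 442/0.04824 = 9163 d
   = 9163/365 = 25.1 yr

25.1 years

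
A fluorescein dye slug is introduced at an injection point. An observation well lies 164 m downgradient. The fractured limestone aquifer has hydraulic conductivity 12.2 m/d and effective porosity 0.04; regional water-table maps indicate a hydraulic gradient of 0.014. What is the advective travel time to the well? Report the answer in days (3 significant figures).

Darcy flux q = K·i = 12.2 × 0.014 = 0.1708 m/d
Seepage velocity v = q / n = 0.1708 / 0.04 = 4.270 m/d
t = L / v = 164 / 4.270 = 38.41 d

38.4 days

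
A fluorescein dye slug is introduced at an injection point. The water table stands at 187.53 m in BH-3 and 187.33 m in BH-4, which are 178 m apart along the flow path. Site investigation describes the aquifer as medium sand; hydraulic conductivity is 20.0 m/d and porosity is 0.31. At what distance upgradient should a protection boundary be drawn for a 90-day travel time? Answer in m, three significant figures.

Hydraulic gradient i = (187.53 − 187.33) / 178 = 0.20 / 178 = 0.001124
Specific discharge q = 20.0 × 0.001124 = 0.02247 m/d
Average linear velocity = 0.02247 / 0.31 = 0.07249 m/d
L = v × T = 0.07249 × 90 = 6.524 m

6.52 m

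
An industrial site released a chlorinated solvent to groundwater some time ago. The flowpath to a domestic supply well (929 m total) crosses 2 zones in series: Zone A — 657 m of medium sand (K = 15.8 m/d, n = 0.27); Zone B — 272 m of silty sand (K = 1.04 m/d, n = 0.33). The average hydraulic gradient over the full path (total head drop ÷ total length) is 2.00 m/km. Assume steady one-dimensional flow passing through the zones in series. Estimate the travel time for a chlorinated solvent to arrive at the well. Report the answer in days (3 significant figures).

Steady 1-D flow in series ⇒ the Darcy flux q is identical in every zone and the zone head losses add (resistances L/K in series).
Σ(L/K) = 657/15.8 + 272/1.04 = 41.58 + 261.5 = 303.1 d
K_eq = L_total / Σ(L/K) = 929 / 303.1 = 3.065 m/d
q = K_eq · i = 3.065 × 0.0020 = 0.006130 m/d (same in every zone)
Zone A: v = q/n = 0.006130/0.27 = 0.02270 m/d → t_A = 657/0.02270 = 28940 d
Zone B: v = q/n = 0.006130/0.33 = 0.01857 m/d → t_B = 272/0.01857 = 14640 d
Total t = 28940 + 14640 = 43580 d

43600 days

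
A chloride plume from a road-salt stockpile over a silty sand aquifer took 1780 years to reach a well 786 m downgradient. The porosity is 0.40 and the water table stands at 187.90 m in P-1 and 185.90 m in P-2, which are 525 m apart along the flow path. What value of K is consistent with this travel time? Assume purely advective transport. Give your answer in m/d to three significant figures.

0.127 m/d

Hydraulic gradient i = (187.90 − 185.90) / 525 = 2.00 / 525 = 0.003810
t = 1780 years = 649700 d
v = L / t = 786 / 649700 = 0.001210 m/d
K = v · n / i = 0.001210 × 0.40 / 0.003810 = 0.127 m/d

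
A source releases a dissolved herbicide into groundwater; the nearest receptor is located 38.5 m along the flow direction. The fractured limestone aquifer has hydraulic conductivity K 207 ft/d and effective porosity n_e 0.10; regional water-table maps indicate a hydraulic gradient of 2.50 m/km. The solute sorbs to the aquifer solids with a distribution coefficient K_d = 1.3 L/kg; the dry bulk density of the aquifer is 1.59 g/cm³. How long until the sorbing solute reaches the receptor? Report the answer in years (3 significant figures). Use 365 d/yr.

K = 207 ft/d × 0.3048 = 63.09 m/d
q = Ki = 63.09 × 0.0025 = 0.1577 m/d
Average linear velocity = 0.1577 / 0.10 = 1.577 m/d
Retardation R = 1 + ρ_b·K_d/n = 1 + 1.59×1.3/0.10 = 21.67
Contaminant velocity v_c = v/R = 1.577/21.67 = 0.07279 m/d
t = L/v_c = 38.5/0.07279 = 528.9 d
   = 528.9/365 = 1.45 yr

1.45 years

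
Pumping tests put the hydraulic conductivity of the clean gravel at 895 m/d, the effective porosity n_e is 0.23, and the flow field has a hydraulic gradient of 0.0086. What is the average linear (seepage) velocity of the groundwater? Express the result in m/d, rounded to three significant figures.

33.5 m/d

Darcy flux q = K·i = 895 × 0.0086 = 7.697 m/d
Seepage velocity v = q / n = 7.697 / 0.23 = 33.47 m/d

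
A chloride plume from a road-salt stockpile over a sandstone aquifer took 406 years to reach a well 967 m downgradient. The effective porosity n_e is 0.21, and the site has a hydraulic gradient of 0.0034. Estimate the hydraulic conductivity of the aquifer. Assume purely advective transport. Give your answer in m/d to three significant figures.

0.403 m/d

t = 406 years = 148200 d
v = L / t = 967 / 148200 = 0.006525 m/d
K = v · n / i = 0.006525 × 0.21 / 0.0034 = 0.403 m/d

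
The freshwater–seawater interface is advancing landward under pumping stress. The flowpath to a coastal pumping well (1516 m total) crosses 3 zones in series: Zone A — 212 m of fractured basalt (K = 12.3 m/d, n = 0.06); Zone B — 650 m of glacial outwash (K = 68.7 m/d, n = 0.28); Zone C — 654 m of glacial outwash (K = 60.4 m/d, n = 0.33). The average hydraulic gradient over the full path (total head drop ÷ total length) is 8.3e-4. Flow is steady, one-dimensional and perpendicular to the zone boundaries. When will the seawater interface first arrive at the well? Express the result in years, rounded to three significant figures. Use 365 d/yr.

For zones in series the flux q is common to all zones; the equivalent conductivity is the harmonic (thickness-weighted) mean, K_eq = L_total / Σ(L_j/K_j).
Σ(L/K) = 212/12.3 + 650/68.7 + 654/60.4 = 17.24 + 9.461 + 10.83 = 37.53 d
K_eq = L_total / Σ(L/K) = 1516 / 37.53 = 40.40 m/d
q = K_eq · i = 40.40 × 8.3e-4 = 0.03353 m/d (same in every zone)
Zone A: v = q/n = 0.03353/0.06 = 0.5589 m/d → t_A = 212/0.5589 = 379.3 d
Zone B: v = q/n = 0.03353/0.28 = 0.1198 m/d → t_B = 650/0.1198 = 5428 d
Zone C: v = q/n = 0.03353/0.33 = 0.1016 m/d → t_C = 654/0.1016 = 6436 d
Total t = 379.3 + 5428 + 6436 = 12240 d
   = 12240 / 365 = 33.5 yr

33.5 years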